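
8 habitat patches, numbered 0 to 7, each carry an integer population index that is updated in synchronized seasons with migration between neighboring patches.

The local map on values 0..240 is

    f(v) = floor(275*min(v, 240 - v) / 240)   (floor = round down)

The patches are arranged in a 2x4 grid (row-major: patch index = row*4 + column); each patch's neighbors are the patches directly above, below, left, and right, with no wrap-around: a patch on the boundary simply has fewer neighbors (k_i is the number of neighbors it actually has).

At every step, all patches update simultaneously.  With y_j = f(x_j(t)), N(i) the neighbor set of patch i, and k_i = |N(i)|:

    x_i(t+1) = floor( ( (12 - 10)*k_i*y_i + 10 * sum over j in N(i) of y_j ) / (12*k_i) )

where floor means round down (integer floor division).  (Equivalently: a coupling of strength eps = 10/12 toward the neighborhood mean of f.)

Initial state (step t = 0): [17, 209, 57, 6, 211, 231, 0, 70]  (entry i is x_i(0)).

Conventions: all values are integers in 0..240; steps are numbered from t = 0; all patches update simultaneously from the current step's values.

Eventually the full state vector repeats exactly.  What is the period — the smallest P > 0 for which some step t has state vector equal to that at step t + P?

Answer: 2
Key observation: The state at step 15, [127, 127, 128, 128, 127, 127, 128, 128], reappears at step 17 — and no state repeats earlier — so the cycle the system enters has period 2.

Derivation:
t=0: [17, 209, 57, 6, 211, 231, 0, 70]
t=1: [31, 31, 22, 61, 17, 20, 43, 15]
t=2: [28, 28, 46, 29, 26, 32, 25, 52]
t=3: [30, 38, 34, 51, 33, 30, 45, 35]
t=4: [39, 36, 48, 42, 34, 42, 39, 52]
t=5: [40, 47, 46, 55, 44, 42, 52, 48]
t=6: [50, 49, 57, 55, 47, 53, 52, 60]
t=7: [54, 59, 60, 65, 57, 56, 63, 62]
t=8: [65, 64, 70, 70, 62, 67, 68, 72]
t=9: [72, 76, 77, 80, 74, 74, 78, 79]
t=10: [84, 85, 88, 89, 83, 86, 87, 90]
t=11: [96, 97, 99, 101, 96, 97, 100, 100]
t=12: [110, 111, 113, 113, 110, 111, 112, 114]
t=13: [126, 127, 128, 129, 126, 127, 128, 128]
t=14: [129, 129, 128, 127, 129, 129, 128, 127]
t=15: [127, 127, 128, 128, 127, 127, 128, 128]
t=16: [129, 128, 128, 128, 129, 128, 128, 128]
t=17: [127, 127, 128, 128, 127, 127, 128, 128]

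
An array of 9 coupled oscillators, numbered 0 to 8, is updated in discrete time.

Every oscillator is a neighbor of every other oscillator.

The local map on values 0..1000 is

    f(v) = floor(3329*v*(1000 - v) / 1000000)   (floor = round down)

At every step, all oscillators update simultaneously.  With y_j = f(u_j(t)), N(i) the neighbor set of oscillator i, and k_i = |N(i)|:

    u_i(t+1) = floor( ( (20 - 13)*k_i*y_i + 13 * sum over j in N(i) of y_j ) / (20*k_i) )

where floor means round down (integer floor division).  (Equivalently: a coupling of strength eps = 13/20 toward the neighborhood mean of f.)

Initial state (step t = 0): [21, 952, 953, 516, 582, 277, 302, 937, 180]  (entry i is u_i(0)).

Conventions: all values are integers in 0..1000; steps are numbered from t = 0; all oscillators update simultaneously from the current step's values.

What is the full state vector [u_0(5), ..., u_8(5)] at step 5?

Answer: [471, 471, 471, 471, 471, 471, 471, 471, 471]

Derivation:
t=0: [21, 952, 953, 516, 582, 277, 302, 937, 180]
t=1: [348, 370, 370, 553, 547, 509, 518, 382, 462]
t=2: [789, 795, 795, 807, 808, 810, 810, 798, 809]
t=3: [534, 531, 531, 524, 524, 523, 523, 529, 523]
t=4: [829, 829, 829, 829, 829, 829, 829, 829, 829]
t=5: [471, 471, 471, 471, 471, 471, 471, 471, 471]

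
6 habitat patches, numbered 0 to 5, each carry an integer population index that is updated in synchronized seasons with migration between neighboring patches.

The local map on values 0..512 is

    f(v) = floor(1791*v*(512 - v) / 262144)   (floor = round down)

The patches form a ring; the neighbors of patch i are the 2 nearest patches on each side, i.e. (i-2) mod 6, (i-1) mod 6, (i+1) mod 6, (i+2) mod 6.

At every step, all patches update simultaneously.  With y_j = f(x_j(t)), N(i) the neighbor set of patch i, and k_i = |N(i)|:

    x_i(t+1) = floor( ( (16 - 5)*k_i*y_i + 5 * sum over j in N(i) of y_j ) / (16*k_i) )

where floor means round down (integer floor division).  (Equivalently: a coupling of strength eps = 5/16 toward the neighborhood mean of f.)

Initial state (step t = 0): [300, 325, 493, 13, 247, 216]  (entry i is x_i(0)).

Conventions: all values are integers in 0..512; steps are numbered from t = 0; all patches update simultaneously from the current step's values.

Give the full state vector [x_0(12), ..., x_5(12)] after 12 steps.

Answer: [203, 203, 203, 203, 203, 203]

Derivation:
t=0: [300, 325, 493, 13, 247, 216]
t=1: [404, 361, 148, 136, 383, 404]
t=2: [312, 358, 358, 347, 334, 310]
t=3: [416, 385, 383, 392, 405, 418]
t=4: [283, 323, 327, 317, 297, 279]
t=5: [437, 421, 418, 423, 434, 439]
t=6: [229, 254, 260, 253, 234, 225]
t=7: [442, 446, 446, 446, 444, 442]
t=8: [209, 202, 202, 202, 206, 209]
t=9: [431, 427, 427, 427, 429, 431]
t=10: [239, 245, 245, 245, 242, 239]
t=11: [445, 445, 445, 445, 445, 445]
t=12: [203, 203, 203, 203, 203, 203]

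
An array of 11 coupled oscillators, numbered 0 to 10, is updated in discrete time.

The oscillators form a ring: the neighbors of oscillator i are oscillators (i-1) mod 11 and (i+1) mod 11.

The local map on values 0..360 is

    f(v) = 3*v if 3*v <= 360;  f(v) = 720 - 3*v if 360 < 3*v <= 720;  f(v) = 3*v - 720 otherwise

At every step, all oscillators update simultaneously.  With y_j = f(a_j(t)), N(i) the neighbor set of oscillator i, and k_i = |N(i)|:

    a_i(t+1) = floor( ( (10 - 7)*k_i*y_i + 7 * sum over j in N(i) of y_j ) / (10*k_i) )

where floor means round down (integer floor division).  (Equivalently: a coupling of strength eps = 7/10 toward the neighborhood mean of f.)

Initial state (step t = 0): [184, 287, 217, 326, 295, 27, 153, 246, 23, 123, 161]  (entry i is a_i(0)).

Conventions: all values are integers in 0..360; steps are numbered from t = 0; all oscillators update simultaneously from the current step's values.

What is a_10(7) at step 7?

Simulating step by step:
t=0: [184, 287, 217, 326, 295, 27, 153, 246, 23, 123, 161]
t=1: [182, 125, 160, 159, 168, 173, 112, 120, 149, 212, 252]
t=2: [185, 248, 277, 232, 220, 253, 297, 321, 237, 133, 101]
t=3: [163, 103, 50, 67, 40, 92, 150, 135, 200, 205, 261]
t=4: [199, 226, 223, 154, 202, 219, 287, 231, 183, 95, 136]
t=5: [160, 73, 120, 135, 146, 108, 73, 117, 160, 254, 236]
t=6: [152, 275, 294, 319, 308, 272, 301, 265, 209, 100, 102]
t=7: [223, 180, 168, 199, 177, 164, 114, 119, 159, 229, 289]

Answer: a_10(7) = 289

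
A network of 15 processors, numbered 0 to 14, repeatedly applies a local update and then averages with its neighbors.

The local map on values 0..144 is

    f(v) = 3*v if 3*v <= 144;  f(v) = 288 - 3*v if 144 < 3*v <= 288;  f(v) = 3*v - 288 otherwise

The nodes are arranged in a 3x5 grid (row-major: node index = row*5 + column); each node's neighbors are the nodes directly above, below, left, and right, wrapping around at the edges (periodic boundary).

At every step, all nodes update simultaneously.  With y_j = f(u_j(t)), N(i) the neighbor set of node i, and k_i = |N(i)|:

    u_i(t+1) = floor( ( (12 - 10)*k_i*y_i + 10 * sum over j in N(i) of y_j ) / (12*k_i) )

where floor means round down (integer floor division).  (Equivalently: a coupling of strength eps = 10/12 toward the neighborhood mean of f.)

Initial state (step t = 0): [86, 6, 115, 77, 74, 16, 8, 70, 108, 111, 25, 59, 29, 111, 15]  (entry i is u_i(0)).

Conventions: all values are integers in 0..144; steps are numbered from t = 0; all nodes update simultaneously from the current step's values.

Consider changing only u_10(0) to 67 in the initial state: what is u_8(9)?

Simulating step by step:
t=0: [86, 6, 115, 77, 74, 16, 8, 70, 108, 111, 67, 59, 29, 111, 15]
t=1: [50, 49, 59, 52, 47, 46, 57, 55, 52, 48, 63, 63, 75, 54, 58]
t=2: [131, 120, 114, 128, 133, 126, 123, 108, 131, 133, 118, 104, 106, 112, 125]
t=3: [88, 67, 57, 82, 101, 90, 59, 62, 78, 100, 74, 55, 38, 74, 84]
t=4: [42, 92, 91, 59, 26, 47, 87, 99, 55, 27, 52, 99, 104, 62, 39]
t=5: [96, 38, 35, 84, 103, 99, 40, 40, 83, 109, 103, 42, 32, 95, 101]
t=6: [34, 92, 93, 41, 22, 39, 96, 95, 47, 24, 34, 94, 89, 39, 20]
t=7: [78, 26, 34, 89, 85, 77, 28, 36, 89, 92, 76, 29, 31, 91, 84]
t=8: [56, 81, 79, 39, 31, 53, 82, 80, 36, 32, 58, 80, 80, 38, 31]
t=9: [99, 61, 62, 95, 104, 99, 63, 59, 96, 104, 100, 59, 62, 95, 102]

Answer: u_8(9) = 96
Key observation: This trace re-runs the system from the modified initial state.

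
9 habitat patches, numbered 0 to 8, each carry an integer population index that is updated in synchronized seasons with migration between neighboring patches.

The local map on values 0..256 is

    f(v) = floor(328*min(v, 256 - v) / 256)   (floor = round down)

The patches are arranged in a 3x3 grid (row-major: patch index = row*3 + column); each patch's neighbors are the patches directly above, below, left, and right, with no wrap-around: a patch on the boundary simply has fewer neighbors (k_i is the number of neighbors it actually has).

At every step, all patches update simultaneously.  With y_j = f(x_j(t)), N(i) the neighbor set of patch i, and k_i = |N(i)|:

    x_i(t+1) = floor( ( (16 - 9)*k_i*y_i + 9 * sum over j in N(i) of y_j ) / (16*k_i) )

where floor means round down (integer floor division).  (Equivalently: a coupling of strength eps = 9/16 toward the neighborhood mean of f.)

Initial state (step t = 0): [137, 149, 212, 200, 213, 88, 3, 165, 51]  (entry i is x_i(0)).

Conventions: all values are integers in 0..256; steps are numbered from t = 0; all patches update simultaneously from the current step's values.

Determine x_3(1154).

Simulating step by step:
t=0: [137, 149, 212, 200, 213, 88, 3, 165, 51]
t=1: [125, 109, 94, 70, 85, 82, 53, 73, 92]
t=2: [134, 133, 121, 101, 107, 110, 80, 95, 106]
t=3: [148, 152, 151, 130, 136, 141, 114, 123, 132]
t=4: [143, 137, 137, 152, 151, 147, 153, 154, 154]
t=5: [143, 147, 148, 134, 136, 138, 131, 130, 132]
t=6: [145, 142, 141, 153, 152, 150, 159, 158, 156]
t=7: [140, 143, 143, 132, 133, 135, 126, 126, 129]
t=8: [149, 147, 147, 156, 155, 154, 160, 160, 159]
t=9: [135, 136, 136, 128, 129, 130, 124, 124, 125]
t=10: [156, 155, 155, 160, 160, 159, 159, 159, 159]
t=11: [126, 127, 127, 124, 124, 124, 123, 123, 124]
t=12: [160, 161, 160, 158, 158, 158, 157, 157, 157]
t=13: [123, 122, 123, 124, 124, 124, 125, 125, 125]
t=14: [157, 156, 157, 158, 158, 158, 159, 159, 159]
t=15: [126, 126, 126, 125, 125, 125, 124, 124, 124]
t=16: [160, 160, 160, 159, 159, 159, 158, 158, 158]
t=17: [123, 123, 123, 124, 124, 124, 124, 124, 124]
t=18: [157, 157, 157, 157, 157, 157, 158, 158, 158]
t=19: [126, 126, 126, 125, 125, 125, 125, 125, 125]
t=20: [160, 160, 160, 160, 160, 160, 160, 160, 160]
t=21: [123, 123, 123, 123, 123, 123, 123, 123, 123]
t=22: [157, 157, 157, 157, 157, 157, 157, 157, 157]
t=23: [126, 126, 126, 126, 126, 126, 126, 126, 126]
t=24: [161, 161, 161, 161, 161, 161, 161, 161, 161]
t=25: [121, 121, 121, 121, 121, 121, 121, 121, 121]
t=26: [155, 155, 155, 155, 155, 155, 155, 155, 155]
t=27: [129, 129, 129, 129, 129, 129, 129, 129, 129]
t=28: [162, 162, 162, 162, 162, 162, 162, 162, 162]
t=29: [120, 120, 120, 120, 120, 120, 120, 120, 120]
t=30: [153, 153, 153, 153, 153, 153, 153, 153, 153]
t=31: [131, 131, 131, 131, 131, 131, 131, 131, 131]
t=32: [160, 160, 160, 160, 160, 160, 160, 160, 160]

Answer: x_3(1154) = 155
Key observation: The state at step 20, [160, 160, 160, 160, 160, 160, 160, 160, 160], reappears at step 32: the system is in a cycle of period 12 from step 20 on.  Therefore the state at step 1154 equals the state at step 20 + ((1154 - 20) mod 12) = 26, which is [155, 155, 155, 155, 155, 155, 155, 155, 155].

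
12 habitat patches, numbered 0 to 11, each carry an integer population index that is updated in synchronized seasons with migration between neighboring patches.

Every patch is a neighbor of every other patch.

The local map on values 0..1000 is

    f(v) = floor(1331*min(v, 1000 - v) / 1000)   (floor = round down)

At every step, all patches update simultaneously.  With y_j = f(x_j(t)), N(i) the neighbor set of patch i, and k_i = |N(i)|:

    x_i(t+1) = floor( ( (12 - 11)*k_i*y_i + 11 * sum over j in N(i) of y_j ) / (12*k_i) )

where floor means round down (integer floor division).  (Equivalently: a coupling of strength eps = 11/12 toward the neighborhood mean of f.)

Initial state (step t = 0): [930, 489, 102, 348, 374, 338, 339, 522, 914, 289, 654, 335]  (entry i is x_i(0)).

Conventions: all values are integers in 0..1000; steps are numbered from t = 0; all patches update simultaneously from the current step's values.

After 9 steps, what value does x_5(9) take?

Simulating step by step:
t=0: [930, 489, 102, 348, 374, 338, 339, 522, 914, 289, 654, 335]
t=1: [398, 398, 398, 398, 398, 398, 398, 398, 398, 398, 398, 398]
t=2: [529, 529, 529, 529, 529, 529, 529, 529, 529, 529, 529, 529]
t=3: [626, 626, 626, 626, 626, 626, 626, 626, 626, 626, 626, 626]
t=4: [497, 497, 497, 497, 497, 497, 497, 497, 497, 497, 497, 497]
t=5: [661, 661, 661, 661, 661, 661, 661, 661, 661, 661, 661, 661]
t=6: [451, 451, 451, 451, 451, 451, 451, 451, 451, 451, 451, 451]
t=7: [600, 600, 600, 600, 600, 600, 600, 600, 600, 600, 600, 600]
t=8: [532, 532, 532, 532, 532, 532, 532, 532, 532, 532, 532, 532]
t=9: [622, 622, 622, 622, 622, 622, 622, 622, 622, 622, 622, 622]

Answer: x_5(9) = 622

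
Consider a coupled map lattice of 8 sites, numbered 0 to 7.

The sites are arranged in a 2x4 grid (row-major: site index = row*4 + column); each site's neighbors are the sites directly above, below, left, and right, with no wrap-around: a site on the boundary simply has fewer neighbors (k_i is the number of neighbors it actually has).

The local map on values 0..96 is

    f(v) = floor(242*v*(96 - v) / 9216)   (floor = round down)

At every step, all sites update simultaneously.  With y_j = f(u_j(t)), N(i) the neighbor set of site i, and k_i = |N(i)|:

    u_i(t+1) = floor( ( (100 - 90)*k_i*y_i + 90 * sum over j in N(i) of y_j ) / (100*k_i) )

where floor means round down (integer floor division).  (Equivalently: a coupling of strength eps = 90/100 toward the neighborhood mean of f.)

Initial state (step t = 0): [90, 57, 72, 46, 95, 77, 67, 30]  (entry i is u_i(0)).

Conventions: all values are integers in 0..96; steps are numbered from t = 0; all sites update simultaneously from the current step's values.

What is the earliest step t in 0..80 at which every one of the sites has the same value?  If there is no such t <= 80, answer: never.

Simulating step by step:
t=0: [90, 57, 72, 46, 95, 77, 67, 30]  (not all equal)
t=1: [28, 34, 55, 49, 23, 37, 45, 55]  (not all equal)
t=2: [49, 55, 58, 59, 52, 53, 58, 59]  (not all equal)
t=3: [59, 58, 57, 57, 59, 58, 57, 57]  (not all equal)
t=4: [57, 57, 57, 58, 57, 57, 57, 58]  (not all equal)
t=5: [58, 58, 57, 57, 58, 58, 57, 57]  (not all equal)
t=6: [57, 57, 57, 58, 57, 57, 57, 58]  (not all equal)

Answer: never
Key observation: The state at step 4 reappears at step 6 — the system is in a cycle of period 2 from step 4 on.  No step 0..6 is synchronized, and the cycle repeats forever, so no step up to 80 (or ever) has all sites equal.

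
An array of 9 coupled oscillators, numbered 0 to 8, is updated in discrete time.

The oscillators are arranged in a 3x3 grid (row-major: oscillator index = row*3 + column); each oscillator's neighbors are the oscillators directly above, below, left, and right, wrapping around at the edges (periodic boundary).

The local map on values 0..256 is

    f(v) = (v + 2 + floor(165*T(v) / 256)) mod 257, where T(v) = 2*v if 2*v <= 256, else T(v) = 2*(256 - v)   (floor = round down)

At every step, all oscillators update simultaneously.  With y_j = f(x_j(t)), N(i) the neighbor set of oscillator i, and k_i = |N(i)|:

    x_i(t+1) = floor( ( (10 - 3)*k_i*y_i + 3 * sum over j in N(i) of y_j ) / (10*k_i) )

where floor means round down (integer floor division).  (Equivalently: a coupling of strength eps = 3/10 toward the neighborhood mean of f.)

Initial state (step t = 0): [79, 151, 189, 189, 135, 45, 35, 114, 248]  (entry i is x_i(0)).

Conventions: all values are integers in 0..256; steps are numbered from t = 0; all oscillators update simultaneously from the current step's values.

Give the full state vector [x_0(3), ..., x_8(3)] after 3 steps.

Answer: [143, 180, 178, 201, 187, 81, 73, 128, 134]

Derivation:
t=0: [79, 151, 189, 189, 135, 45, 35, 114, 248]
t=1: [138, 39, 38, 44, 36, 79, 73, 14, 18]
t=2: [58, 81, 87, 106, 89, 151, 134, 52, 65]
t=3: [143, 180, 178, 201, 187, 81, 73, 128, 134]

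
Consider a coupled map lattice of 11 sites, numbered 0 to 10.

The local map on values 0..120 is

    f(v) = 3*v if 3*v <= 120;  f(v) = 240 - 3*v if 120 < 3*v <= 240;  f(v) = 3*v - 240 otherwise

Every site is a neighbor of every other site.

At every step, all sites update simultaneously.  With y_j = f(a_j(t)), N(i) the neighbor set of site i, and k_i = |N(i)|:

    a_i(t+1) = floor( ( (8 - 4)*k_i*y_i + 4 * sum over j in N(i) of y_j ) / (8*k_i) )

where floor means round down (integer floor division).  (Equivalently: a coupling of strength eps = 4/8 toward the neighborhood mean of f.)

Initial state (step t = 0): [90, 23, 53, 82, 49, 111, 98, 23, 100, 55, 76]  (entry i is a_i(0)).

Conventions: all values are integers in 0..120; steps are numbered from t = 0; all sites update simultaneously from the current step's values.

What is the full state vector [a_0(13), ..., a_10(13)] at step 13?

Answer: [46, 81, 91, 46, 81, 81, 46, 81, 76, 91, 46]

Derivation:
t=0: [90, 23, 53, 82, 49, 111, 98, 23, 100, 55, 76]
t=1: [45, 63, 68, 34, 73, 73, 56, 63, 59, 65, 37]
t=2: [81, 56, 50, 79, 43, 43, 66, 56, 62, 54, 83]
t=3: [33, 64, 72, 33, 82, 82, 51, 64, 56, 67, 36]
t=4: [76, 53, 42, 76, 34, 34, 70, 53, 64, 49, 80]
t=5: [39, 70, 85, 39, 79, 79, 47, 70, 55, 75, 33]
t=6: [82, 43, 36, 82, 31, 31, 74, 43, 63, 36, 74]
t=7: [38, 86, 84, 38, 78, 78, 44, 86, 59, 84, 44]
t=8: [80, 37, 34, 80, 31, 31, 77, 37, 57, 34, 77]
t=9: [34, 84, 80, 34, 76, 76, 39, 84, 66, 80, 39]
t=10: [72, 31, 26, 72, 31, 31, 79, 31, 45, 26, 79]
t=11: [45, 76, 69, 45, 76, 76, 35, 76, 81, 69, 35]
t=12: [74, 32, 41, 74, 32, 32, 74, 32, 28, 41, 74]
t=13: [46, 81, 91, 46, 81, 81, 46, 81, 76, 91, 46]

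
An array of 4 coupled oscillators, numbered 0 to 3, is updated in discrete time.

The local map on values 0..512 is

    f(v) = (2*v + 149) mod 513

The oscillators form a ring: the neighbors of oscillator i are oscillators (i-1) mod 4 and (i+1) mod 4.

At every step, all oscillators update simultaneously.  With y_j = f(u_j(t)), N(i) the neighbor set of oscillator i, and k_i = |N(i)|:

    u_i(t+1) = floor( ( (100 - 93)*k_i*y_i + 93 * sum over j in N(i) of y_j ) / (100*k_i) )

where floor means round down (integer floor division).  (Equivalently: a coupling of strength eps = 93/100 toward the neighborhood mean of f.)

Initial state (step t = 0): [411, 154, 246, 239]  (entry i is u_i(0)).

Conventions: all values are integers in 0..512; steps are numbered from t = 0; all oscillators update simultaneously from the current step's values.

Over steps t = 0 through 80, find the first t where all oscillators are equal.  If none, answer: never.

Answer: 32
Key observation: Synchronization is absorbing here: once all oscillators are equal they stay equal, and step 32 is the first all-equal step.

Derivation:
t=0: [411, 154, 246, 239]  (not all equal)
t=1: [297, 304, 274, 280]  (not all equal)
t=2: [220, 209, 217, 206]  (not all equal)
t=3: [52, 71, 52, 71]  (not all equal)
t=4: [288, 255, 288, 255]  (not all equal)
t=5: [150, 207, 150, 207]  (not all equal)
t=6: [77, 421, 77, 421]  (not all equal)
t=7: [465, 315, 465, 315]  (not all equal)
t=8: [251, 67, 251, 67]  (not all equal)
t=9: [272, 148, 272, 148]  (not all equal)
t=10: [426, 198, 426, 198]  (not all equal)
t=11: [63, 456, 63, 456]  (not all equal)
t=12: [51, 258, 51, 258]  (not all equal)
t=13: [158, 244, 158, 244]  (not all equal)
t=14: [147, 441, 147, 441]  (not all equal)
t=15: [35, 412, 35, 412]  (not all equal)
t=16: [443, 235, 443, 235]  (not all equal)
t=17: [99, 15, 99, 15]  (not all equal)
t=18: [190, 335, 190, 335]  (not all equal)
t=19: [285, 36, 285, 36]  (not all equal)
t=20: [219, 207, 219, 207]  (not all equal)
t=21: [51, 72, 51, 72]  (not all equal)
t=22: [290, 253, 290, 253]  (not all equal)
t=23: [147, 210, 147, 210]  (not all equal)
t=24: [83, 415, 83, 415]  (not all equal)
t=25: [455, 325, 455, 325]  (not all equal)
t=26: [268, 50, 268, 50]  (not all equal)
t=27: [243, 177, 243, 177]  (not all equal)
t=28: [476, 148, 476, 148]  (not all equal)
t=29: [419, 100, 419, 100]  (not all equal)
t=30: [357, 465, 357, 465]  (not all equal)
t=31: [73, 329, 73, 329]  (not all equal)
t=32: [294, 294, 294, 294]  (all equal)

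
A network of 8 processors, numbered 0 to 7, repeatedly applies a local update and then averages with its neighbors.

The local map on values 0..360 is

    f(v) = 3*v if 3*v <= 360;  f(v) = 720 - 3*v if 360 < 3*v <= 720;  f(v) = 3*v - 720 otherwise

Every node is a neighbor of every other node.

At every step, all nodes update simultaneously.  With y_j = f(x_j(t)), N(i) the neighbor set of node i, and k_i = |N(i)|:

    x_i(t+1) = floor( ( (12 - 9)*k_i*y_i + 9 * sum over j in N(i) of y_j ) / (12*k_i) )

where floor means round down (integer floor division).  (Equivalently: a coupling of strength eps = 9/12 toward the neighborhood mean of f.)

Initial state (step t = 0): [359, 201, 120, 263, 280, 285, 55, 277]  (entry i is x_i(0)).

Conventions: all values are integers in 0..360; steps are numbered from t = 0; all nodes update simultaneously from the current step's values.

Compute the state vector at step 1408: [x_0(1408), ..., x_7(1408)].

Answer: [37, 36, 37, 36, 36, 36, 36, 36]
Key observation: The state at step 31, [253, 252, 253, 252, 252, 252, 252, 252], reappears at step 35: the system is in a cycle of period 4 from step 31 on.  Therefore the state at step 1408 equals the state at step 31 + ((1408 - 31) mod 4) = 32, which is [37, 36, 37, 36, 36, 36, 36, 36].

Derivation:
t=0: [359, 201, 120, 263, 280, 285, 55, 277]
t=1: [204, 170, 205, 163, 170, 172, 177, 169]
t=2: [172, 187, 172, 190, 187, 186, 184, 187]
t=3: [175, 168, 175, 167, 168, 169, 170, 168]
t=4: [207, 210, 207, 211, 210, 210, 210, 210]
t=5: [92, 91, 92, 91, 91, 91, 91, 91]
t=6: [274, 273, 274, 273, 273, 273, 273, 273]
t=7: [100, 99, 100, 99, 99, 99, 99, 99]
t=8: [298, 297, 298, 297, 297, 297, 297, 297]
t=9: [172, 171, 172, 171, 171, 171, 171, 171]
t=10: [205, 206, 205, 206, 206, 206, 206, 206]
t=11: [103, 102, 103, 102, 102, 102, 102, 102]
t=12: [307, 306, 307, 306, 306, 306, 306, 306]
t=13: [199, 198, 199, 198, 198, 198, 198, 198]
t=14: [124, 125, 124, 125, 125, 125, 125, 125]
t=15: [346, 345, 346, 345, 345, 345, 345, 345]
t=16: [316, 315, 316, 315, 315, 315, 315, 315]
t=17: [226, 225, 226, 225, 225, 225, 225, 225]
t=18: [43, 44, 43, 44, 44, 44, 44, 44]
t=19: [130, 131, 130, 131, 131, 131, 131, 131]
t=20: [328, 327, 328, 327, 327, 327, 327, 327]
t=21: [262, 261, 262, 261, 261, 261, 261, 261]
t=22: [64, 63, 64, 63, 63, 63, 63, 63]
t=23: [190, 189, 190, 189, 189, 189, 189, 189]
t=24: [151, 152, 151, 152, 152, 152, 152, 152]
t=25: [265, 264, 265, 264, 264, 264, 264, 264]
t=26: [73, 72, 73, 72, 72, 72, 72, 72]
t=27: [217, 216, 217, 216, 216, 216, 216, 216]
t=28: [70, 71, 70, 71, 71, 71, 71, 71]
t=29: [211, 212, 211, 212, 212, 212, 212, 212]
t=30: [85, 84, 85, 84, 84, 84, 84, 84]
t=31: [253, 252, 253, 252, 252, 252, 252, 252]
t=32: [37, 36, 37, 36, 36, 36, 36, 36]
t=33: [109, 108, 109, 108, 108, 108, 108, 108]
t=34: [325, 324, 325, 324, 324, 324, 324, 324]
t=35: [253, 252, 253, 252, 252, 252, 252, 252]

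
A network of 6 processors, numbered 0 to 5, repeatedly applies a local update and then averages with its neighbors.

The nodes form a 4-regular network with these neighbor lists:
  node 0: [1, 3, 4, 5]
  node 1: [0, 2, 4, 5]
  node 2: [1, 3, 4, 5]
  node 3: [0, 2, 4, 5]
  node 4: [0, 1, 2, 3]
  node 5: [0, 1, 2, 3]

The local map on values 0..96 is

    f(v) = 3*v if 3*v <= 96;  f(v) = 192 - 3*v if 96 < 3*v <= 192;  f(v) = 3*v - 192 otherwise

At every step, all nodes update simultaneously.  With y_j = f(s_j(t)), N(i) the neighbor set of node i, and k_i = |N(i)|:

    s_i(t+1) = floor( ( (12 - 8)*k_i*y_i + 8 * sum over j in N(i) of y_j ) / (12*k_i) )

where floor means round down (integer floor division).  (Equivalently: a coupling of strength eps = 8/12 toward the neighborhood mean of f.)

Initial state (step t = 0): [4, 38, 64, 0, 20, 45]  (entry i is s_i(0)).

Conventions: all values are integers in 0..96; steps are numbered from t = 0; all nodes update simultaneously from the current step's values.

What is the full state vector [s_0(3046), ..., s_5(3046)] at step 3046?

Answer: [16, 16, 14, 14, 16, 15]
Key observation: The state at step 6, [16, 16, 14, 14, 16, 15], reappears at step 11: the system is in a cycle of period 5 from step 6 on.  Therefore the state at step 3046 equals the state at step 6 + ((3046 - 6) mod 5) = 6, which is [16, 16, 14, 14, 16, 15].

Derivation:
t=0: [4, 38, 64, 0, 20, 45]
t=1: [36, 47, 32, 21, 35, 34]
t=2: [76, 76, 80, 80, 78, 79]
t=3: [40, 40, 44, 44, 42, 43]
t=4: [67, 67, 63, 63, 66, 65]
t=5: [6, 6, 4, 4, 6, 5]
t=6: [16, 16, 14, 14, 16, 15]
t=7: [46, 46, 44, 44, 46, 45]
t=8: [55, 55, 57, 57, 56, 57]
t=9: [24, 24, 22, 22, 24, 23]
t=10: [70, 70, 68, 68, 70, 69]
t=11: [16, 16, 14, 14, 16, 15]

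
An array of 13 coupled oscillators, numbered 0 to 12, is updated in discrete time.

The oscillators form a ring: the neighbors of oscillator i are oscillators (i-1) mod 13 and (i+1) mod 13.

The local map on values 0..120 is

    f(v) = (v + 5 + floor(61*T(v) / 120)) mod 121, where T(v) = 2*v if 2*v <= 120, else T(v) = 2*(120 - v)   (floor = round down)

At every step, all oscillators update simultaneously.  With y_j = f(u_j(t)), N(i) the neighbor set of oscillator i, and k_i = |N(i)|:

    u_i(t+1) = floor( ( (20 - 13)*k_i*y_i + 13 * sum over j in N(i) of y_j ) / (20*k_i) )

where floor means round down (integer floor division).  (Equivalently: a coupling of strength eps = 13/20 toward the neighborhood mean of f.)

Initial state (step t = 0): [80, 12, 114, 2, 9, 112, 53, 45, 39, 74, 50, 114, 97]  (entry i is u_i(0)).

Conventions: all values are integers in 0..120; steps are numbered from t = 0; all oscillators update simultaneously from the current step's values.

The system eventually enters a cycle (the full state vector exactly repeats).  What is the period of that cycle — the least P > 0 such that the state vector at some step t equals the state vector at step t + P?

Answer: 4
Key observation: The state at step 11, [4, 4, 4, 4, 4, 4, 4, 4, 4, 4, 4, 4, 4], reappears at step 15 — and no state repeats earlier — so the cycle the system enters has period 4.

Derivation:
t=0: [80, 12, 114, 2, 9, 112, 53, 45, 39, 74, 50, 114, 97]
t=1: [12, 12, 13, 11, 12, 44, 71, 96, 61, 62, 39, 36, 4]
t=2: [23, 29, 29, 28, 49, 43, 32, 4, 4, 29, 55, 58, 39]
t=3: [65, 59, 62, 75, 85, 87, 57, 31, 29, 63, 60, 64, 45]
t=4: [32, 3, 3, 4, 4, 41, 64, 82, 45, 23, 4, 33, 35]
t=5: [52, 29, 11, 12, 37, 35, 30, 33, 51, 52, 44, 53, 71]
t=6: [59, 66, 39, 44, 61, 73, 70, 80, 95, 103, 104, 70, 72]
t=7: [3, 29, 60, 60, 32, 4, 4, 4, 4, 4, 4, 4, 3]
t=8: [27, 27, 23, 25, 30, 31, 13, 13, 13, 13, 13, 12, 11]
t=9: [48, 56, 54, 56, 62, 54, 42, 31, 31, 31, 30, 29, 38]
t=10: [99, 110, 115, 78, 76, 69, 89, 74, 67, 66, 65, 69, 81]
t=11: [4, 4, 4, 4, 4, 4, 4, 4, 4, 4, 4, 4, 4]
t=12: [13, 13, 13, 13, 13, 13, 13, 13, 13, 13, 13, 13, 13]
t=13: [31, 31, 31, 31, 31, 31, 31, 31, 31, 31, 31, 31, 31]
t=14: [67, 67, 67, 67, 67, 67, 67, 67, 67, 67, 67, 67, 67]
t=15: [4, 4, 4, 4, 4, 4, 4, 4, 4, 4, 4, 4, 4]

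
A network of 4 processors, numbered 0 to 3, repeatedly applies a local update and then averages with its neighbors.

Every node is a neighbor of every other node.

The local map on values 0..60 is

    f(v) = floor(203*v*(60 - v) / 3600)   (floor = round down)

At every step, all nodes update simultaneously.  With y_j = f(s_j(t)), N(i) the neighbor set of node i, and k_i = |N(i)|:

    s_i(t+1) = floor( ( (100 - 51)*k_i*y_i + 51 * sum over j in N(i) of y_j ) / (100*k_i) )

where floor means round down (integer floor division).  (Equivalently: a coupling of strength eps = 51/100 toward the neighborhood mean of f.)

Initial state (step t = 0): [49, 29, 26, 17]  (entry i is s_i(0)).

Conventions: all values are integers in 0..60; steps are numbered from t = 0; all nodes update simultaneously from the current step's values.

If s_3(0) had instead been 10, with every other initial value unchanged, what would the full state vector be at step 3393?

Simulating step by step:
t=0: [49, 29, 26, 10]
t=1: [36, 42, 42, 35]
t=2: [46, 44, 44, 46]
t=3: [37, 37, 37, 37]
t=4: [47, 47, 47, 47]
t=5: [34, 34, 34, 34]
t=6: [49, 49, 49, 49]
t=7: [30, 30, 30, 30]
t=8: [50, 50, 50, 50]
t=9: [28, 28, 28, 28]
t=10: [50, 50, 50, 50]

Answer: [28, 28, 28, 28]
Key observation: The state at step 8, [50, 50, 50, 50], reappears at step 10: the system is in a cycle of period 2 from step 8 on.  Therefore the state at step 3393 equals the state at step 8 + ((3393 - 8) mod 2) = 9, which is [28, 28, 28, 28].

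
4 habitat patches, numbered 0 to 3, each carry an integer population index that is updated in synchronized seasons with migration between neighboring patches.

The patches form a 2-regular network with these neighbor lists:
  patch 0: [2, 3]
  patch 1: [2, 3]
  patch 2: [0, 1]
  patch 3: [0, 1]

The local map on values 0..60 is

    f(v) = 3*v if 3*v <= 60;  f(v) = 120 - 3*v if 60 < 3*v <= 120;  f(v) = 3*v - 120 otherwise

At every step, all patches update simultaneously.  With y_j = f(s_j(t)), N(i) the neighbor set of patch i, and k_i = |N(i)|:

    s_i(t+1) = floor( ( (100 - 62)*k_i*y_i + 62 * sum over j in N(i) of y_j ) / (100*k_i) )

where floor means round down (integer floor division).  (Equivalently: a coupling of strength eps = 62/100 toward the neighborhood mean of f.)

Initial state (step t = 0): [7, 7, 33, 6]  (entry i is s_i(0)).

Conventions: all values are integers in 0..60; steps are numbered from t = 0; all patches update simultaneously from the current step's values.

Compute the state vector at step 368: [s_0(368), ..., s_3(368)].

Simulating step by step:
t=0: [7, 7, 33, 6]
t=1: [20, 20, 21, 19]
t=2: [58, 58, 58, 58]
t=3: [54, 54, 54, 54]
t=4: [42, 42, 42, 42]
t=5: [6, 6, 6, 6]
t=6: [18, 18, 18, 18]
t=7: [54, 54, 54, 54]

Answer: [42, 42, 42, 42]
Key observation: The state at step 3, [54, 54, 54, 54], reappears at step 7: the system is in a cycle of period 4 from step 3 on.  Therefore the state at step 368 equals the state at step 3 + ((368 - 3) mod 4) = 4, which is [42, 42, 42, 42].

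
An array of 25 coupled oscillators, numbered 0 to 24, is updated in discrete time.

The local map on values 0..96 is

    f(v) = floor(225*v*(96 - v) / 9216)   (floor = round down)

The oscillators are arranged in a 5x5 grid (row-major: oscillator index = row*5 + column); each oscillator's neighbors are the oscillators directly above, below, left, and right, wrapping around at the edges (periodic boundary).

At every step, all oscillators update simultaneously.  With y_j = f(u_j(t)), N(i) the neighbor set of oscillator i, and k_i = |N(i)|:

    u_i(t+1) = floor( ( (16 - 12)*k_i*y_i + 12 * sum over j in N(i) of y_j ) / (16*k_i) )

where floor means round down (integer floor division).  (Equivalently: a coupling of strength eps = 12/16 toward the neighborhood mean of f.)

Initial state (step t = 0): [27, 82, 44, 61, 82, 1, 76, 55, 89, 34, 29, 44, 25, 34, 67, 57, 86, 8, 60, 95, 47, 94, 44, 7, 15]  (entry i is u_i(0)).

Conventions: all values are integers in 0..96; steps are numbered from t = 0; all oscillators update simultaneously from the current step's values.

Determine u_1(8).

Answer: u_1(8) = 55

Derivation:
t=0: [27, 82, 44, 61, 82, 1, 76, 55, 89, 34, 29, 44, 25, 34, 67, 57, 86, 8, 60, 95, 47, 94, 44, 7, 15]
t=1: [32, 33, 49, 34, 40, 34, 35, 41, 42, 30, 41, 41, 44, 42, 40, 36, 29, 36, 28, 34, 38, 30, 30, 39, 26]
t=2: [51, 51, 52, 53, 49, 51, 52, 54, 52, 52, 53, 52, 54, 53, 52, 51, 50, 49, 51, 49, 49, 49, 51, 48, 50]
t=3: [56, 55, 55, 55, 55, 55, 55, 55, 55, 55, 55, 55, 55, 55, 55, 55, 55, 55, 55, 55, 56, 56, 55, 55, 56]
t=4: [54, 54, 55, 55, 54, 54, 55, 55, 55, 55, 55, 55, 55, 55, 55, 54, 54, 55, 55, 54, 54, 54, 54, 54, 54]
t=5: [55, 55, 55, 55, 55, 55, 55, 55, 55, 55, 55, 55, 55, 55, 55, 55, 55, 55, 55, 55, 55, 55, 55, 55, 55]
t=6: [55, 55, 55, 55, 55, 55, 55, 55, 55, 55, 55, 55, 55, 55, 55, 55, 55, 55, 55, 55, 55, 55, 55, 55, 55]
t=7: [55, 55, 55, 55, 55, 55, 55, 55, 55, 55, 55, 55, 55, 55, 55, 55, 55, 55, 55, 55, 55, 55, 55, 55, 55]
t=8: [55, 55, 55, 55, 55, 55, 55, 55, 55, 55, 55, 55, 55, 55, 55, 55, 55, 55, 55, 55, 55, 55, 55, 55, 55]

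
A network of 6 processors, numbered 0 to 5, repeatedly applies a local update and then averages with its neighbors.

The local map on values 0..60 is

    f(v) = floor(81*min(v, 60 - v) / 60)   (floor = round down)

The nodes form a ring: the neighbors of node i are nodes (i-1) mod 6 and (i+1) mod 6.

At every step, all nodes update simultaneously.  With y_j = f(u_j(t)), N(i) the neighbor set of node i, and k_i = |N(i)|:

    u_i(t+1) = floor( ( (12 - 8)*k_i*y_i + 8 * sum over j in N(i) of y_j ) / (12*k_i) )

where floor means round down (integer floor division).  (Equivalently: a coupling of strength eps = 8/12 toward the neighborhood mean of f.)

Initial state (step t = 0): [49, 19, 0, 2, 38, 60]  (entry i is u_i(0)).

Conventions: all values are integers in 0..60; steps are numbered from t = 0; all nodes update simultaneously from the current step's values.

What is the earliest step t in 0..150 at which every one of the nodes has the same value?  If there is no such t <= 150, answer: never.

Simulating step by step:
t=0: [49, 19, 0, 2, 38, 60]  (not all equal)
t=1: [13, 13, 9, 10, 10, 14]  (not all equal)
t=2: [17, 15, 14, 12, 14, 16]  (not all equal)
t=3: [21, 20, 18, 17, 18, 20]  (not all equal)
t=4: [27, 26, 24, 23, 24, 26]  (not all equal)
t=5: [35, 34, 32, 31, 32, 34]  (not all equal)
t=6: [34, 35, 37, 37, 37, 35]  (not all equal)
t=7: [33, 33, 31, 31, 31, 33]  (not all equal)
t=8: [36, 37, 38, 39, 38, 37]  (not all equal)
t=9: [31, 30, 29, 28, 29, 30]  (not all equal)
t=10: [39, 39, 38, 38, 38, 39]  (not all equal)
t=11: [28, 28, 28, 29, 28, 28]  (not all equal)
t=12: [37, 37, 37, 37, 37, 37]  (all equal)

Answer: 12
Key observation: Synchronization is absorbing here: once all nodes are equal they stay equal, and step 12 is the first all-equal step.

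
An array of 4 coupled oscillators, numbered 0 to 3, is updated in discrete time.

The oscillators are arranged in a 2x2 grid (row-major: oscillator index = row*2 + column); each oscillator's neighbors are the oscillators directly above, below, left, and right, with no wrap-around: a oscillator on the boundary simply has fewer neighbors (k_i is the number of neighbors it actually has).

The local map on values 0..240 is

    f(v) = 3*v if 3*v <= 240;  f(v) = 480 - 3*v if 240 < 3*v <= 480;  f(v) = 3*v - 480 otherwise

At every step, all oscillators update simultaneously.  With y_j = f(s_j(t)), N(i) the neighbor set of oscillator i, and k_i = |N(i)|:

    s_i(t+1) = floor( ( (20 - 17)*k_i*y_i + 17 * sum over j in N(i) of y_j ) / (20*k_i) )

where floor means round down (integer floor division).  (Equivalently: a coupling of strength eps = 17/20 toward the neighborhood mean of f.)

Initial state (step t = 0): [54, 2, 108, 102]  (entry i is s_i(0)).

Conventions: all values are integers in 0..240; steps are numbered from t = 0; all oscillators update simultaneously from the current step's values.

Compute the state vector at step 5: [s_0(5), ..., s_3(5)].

Answer: [20, 94, 95, 20]

Derivation:
t=0: [54, 2, 108, 102]
t=1: [93, 143, 166, 94]
t=2: [59, 177, 172, 59]
t=3: [63, 158, 155, 63]
t=4: [37, 161, 162, 37]
t=5: [20, 94, 95, 20]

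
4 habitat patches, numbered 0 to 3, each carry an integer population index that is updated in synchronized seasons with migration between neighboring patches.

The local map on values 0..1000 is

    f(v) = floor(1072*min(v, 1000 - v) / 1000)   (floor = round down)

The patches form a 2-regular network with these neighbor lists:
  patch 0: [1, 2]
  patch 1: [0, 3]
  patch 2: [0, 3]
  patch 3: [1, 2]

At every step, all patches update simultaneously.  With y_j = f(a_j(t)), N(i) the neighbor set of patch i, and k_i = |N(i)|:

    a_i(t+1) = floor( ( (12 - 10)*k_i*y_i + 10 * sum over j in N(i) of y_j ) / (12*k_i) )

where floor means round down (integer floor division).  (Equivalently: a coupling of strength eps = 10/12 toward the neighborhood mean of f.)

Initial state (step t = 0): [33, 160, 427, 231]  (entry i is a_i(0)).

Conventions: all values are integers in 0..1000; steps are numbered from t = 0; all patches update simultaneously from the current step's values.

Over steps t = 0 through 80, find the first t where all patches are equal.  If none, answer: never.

Answer: 16
Key observation: Synchronization is absorbing here: once all patches are equal they stay equal, and step 16 is the first all-equal step.

Derivation:
t=0: [33, 160, 427, 231]  (not all equal)
t=1: [267, 146, 193, 302]  (not all equal)
t=2: [198, 279, 288, 204]  (not all equal)
t=3: [288, 229, 230, 289]  (not all equal)
t=4: [255, 297, 298, 256]  (not all equal)
t=5: [310, 280, 281, 311]  (not all equal)
t=6: [305, 327, 327, 305]  (not all equal)
t=7: [346, 330, 330, 346]  (not all equal)
t=8: [355, 367, 367, 355]  (not all equal)
t=9: [390, 382, 382, 390]  (not all equal)
t=10: [410, 416, 416, 410]  (not all equal)
t=11: [444, 440, 440, 444]  (not all equal)
t=12: [471, 474, 474, 471]  (not all equal)
t=13: [507, 504, 504, 507]  (not all equal)
t=14: [530, 528, 528, 530]  (not all equal)
t=15: [504, 503, 503, 504]  (not all equal)
t=16: [531, 531, 531, 531]  (all equal)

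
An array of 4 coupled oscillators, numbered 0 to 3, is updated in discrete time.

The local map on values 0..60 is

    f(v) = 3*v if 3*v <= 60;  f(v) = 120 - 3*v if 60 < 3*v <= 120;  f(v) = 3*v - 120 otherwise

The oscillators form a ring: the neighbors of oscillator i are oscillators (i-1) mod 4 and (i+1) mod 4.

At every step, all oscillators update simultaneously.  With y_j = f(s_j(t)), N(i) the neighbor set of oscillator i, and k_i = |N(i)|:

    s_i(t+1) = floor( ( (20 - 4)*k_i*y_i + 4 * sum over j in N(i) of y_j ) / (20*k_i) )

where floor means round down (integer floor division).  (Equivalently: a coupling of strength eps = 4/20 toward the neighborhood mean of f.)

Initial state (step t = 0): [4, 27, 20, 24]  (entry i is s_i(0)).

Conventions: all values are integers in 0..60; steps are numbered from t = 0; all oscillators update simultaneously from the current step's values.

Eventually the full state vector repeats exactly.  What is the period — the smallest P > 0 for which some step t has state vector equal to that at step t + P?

Simulating step by step:
t=0: [4, 27, 20, 24]
t=1: [18, 38, 56, 45]
t=2: [45, 15, 40, 22]
t=3: [21, 37, 9, 44]
t=4: [47, 15, 23, 18]
t=5: [26, 43, 50, 50]
t=6: [37, 14, 27, 31]
t=7: [14, 38, 38, 26]
t=8: [38, 9, 9, 38]
t=9: [8, 24, 24, 8]
t=10: [26, 45, 45, 26]
t=11: [39, 17, 17, 39]
t=12: [7, 46, 46, 7]
t=13: [20, 18, 18, 20]
t=14: [59, 54, 54, 59]
t=15: [55, 43, 43, 55]
t=16: [41, 12, 12, 41]
t=17: [6, 32, 32, 6]
t=18: [18, 23, 23, 18]
t=19: [53, 51, 51, 53]
t=20: [38, 33, 33, 38]
t=21: [7, 19, 19, 7]
t=22: [24, 53, 53, 24]
t=23: [47, 39, 39, 47]
t=24: [19, 4, 4, 19]
t=25: [52, 16, 16, 52]
t=26: [37, 46, 46, 37]
t=27: [9, 17, 17, 9]
t=28: [29, 48, 48, 29]
t=29: [32, 24, 24, 32]
t=30: [26, 45, 45, 26]

Answer: 20
Key observation: The state at step 10, [26, 45, 45, 26], reappears at step 30 — and no state repeats earlier — so the cycle the system enters has period 20.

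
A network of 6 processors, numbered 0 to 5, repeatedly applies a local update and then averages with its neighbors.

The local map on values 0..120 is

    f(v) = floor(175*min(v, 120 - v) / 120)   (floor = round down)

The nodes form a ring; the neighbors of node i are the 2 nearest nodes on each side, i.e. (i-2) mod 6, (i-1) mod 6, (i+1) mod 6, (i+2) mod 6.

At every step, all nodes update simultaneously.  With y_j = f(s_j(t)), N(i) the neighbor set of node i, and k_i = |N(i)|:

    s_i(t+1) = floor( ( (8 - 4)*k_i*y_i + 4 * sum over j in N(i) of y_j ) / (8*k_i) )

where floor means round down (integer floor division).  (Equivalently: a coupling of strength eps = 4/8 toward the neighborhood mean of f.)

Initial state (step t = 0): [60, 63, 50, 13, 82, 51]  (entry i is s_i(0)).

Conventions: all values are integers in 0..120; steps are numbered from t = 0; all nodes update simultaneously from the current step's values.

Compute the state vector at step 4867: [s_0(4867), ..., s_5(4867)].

Answer: [65, 65, 65, 65, 65, 65]
Key observation: The state at step 10, [84, 84, 84, 84, 84, 84], reappears at step 16: the system is in a cycle of period 6 from step 10 on.  Therefore the state at step 4867 equals the state at step 10 + ((4867 - 10) mod 6) = 13, which is [65, 65, 65, 65, 65, 65].

Derivation:
t=0: [60, 63, 50, 13, 82, 51]
t=1: [79, 72, 66, 44, 58, 67]
t=2: [68, 69, 73, 70, 76, 73]
t=3: [71, 72, 69, 70, 67, 69]
t=4: [72, 71, 73, 72, 74, 73]
t=5: [69, 70, 68, 69, 68, 68]
t=6: [74, 73, 74, 74, 74, 74]
t=7: [67, 67, 67, 67, 67, 67]
t=8: [77, 77, 77, 77, 77, 77]
t=9: [62, 62, 62, 62, 62, 62]
t=10: [84, 84, 84, 84, 84, 84]
t=11: [52, 52, 52, 52, 52, 52]
t=12: [75, 75, 75, 75, 75, 75]
t=13: [65, 65, 65, 65, 65, 65]
t=14: [80, 80, 80, 80, 80, 80]
t=15: [58, 58, 58, 58, 58, 58]
t=16: [84, 84, 84, 84, 84, 84]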